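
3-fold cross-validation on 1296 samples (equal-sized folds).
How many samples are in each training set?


Each validation fold has 1296/3 = 432 samples. Training set = 1296 - 432 = 864.

864


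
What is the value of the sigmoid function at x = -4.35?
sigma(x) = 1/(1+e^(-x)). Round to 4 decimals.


sigma(-4.35) = 1/(1+e^(4.35)) = 1/(1+77.478463) = 1/78.478463 = 0.0127.

0.0127


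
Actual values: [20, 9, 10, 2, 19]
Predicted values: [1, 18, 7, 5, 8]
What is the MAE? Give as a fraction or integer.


MAE = (1/5) * (|20-1|=19 + |9-18|=9 + |10-7|=3 + |2-5|=3 + |19-8|=11). Sum = 45. MAE = 9.

9


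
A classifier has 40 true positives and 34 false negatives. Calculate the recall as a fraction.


Recall = TP / (TP + FN) = 40 / 74 = 20/37.

20/37


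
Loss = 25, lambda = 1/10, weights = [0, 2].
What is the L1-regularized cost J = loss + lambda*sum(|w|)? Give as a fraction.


L1 norm = sum(|w|) = 2. J = 25 + 1/10 * 2 = 126/5.

126/5


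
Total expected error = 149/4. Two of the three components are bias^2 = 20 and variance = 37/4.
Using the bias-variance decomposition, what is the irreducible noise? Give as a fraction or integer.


Total error = bias^2 + variance + irreducible noise. So irreducible noise = 149/4 - 20 - 37/4 = 8.

8


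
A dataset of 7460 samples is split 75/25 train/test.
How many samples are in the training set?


Test set = 7460 * 25% = 1865. Training set = 7460 - 1865 = 5595.

5595


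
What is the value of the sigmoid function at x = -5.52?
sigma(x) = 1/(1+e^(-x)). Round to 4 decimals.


sigma(-5.52) = 1/(1+e^(5.52)) = 1/(1+249.635037) = 1/250.635037 = 0.0040.

0.0040


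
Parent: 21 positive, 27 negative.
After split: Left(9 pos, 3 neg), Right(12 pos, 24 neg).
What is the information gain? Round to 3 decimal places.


H(parent) = 0.9887. H(left) = 0.8113, H(right) = 0.9183. Weighted = (12/48)*0.8113 + (36/48)*0.9183 = 0.8916. IG = 0.9887 - 0.8916 = 0.0971, which rounds to 0.097.

0.097


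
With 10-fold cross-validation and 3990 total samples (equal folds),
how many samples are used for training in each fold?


Each validation fold has 3990/10 = 399 samples. Training set = 3990 - 399 = 3591.

3591


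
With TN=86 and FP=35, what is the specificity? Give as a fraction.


Specificity = TN / (TN + FP) = 86 / 121 = 86/121.

86/121


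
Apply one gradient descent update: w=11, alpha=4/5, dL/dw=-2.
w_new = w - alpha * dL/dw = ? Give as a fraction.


w_new = 11 - 4/5 * -2 = 11 - -8/5 = 63/5.

63/5


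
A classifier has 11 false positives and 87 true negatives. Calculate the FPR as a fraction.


FPR = FP / (FP + TN) = 11 / 98 = 11/98.

11/98


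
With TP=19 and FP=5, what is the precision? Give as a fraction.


Precision = TP / (TP + FP) = 19 / 24 = 19/24.

19/24


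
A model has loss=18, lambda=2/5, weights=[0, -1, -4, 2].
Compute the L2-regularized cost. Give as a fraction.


L2 sq norm = sum(w^2) = 21. J = 18 + 2/5 * 21 = 132/5.

132/5


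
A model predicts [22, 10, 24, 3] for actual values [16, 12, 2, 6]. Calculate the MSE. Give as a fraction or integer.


MSE = (1/4) * ((16-22)^2=36 + (12-10)^2=4 + (2-24)^2=484 + (6-3)^2=9). Sum = 533. MSE = 533/4.

533/4


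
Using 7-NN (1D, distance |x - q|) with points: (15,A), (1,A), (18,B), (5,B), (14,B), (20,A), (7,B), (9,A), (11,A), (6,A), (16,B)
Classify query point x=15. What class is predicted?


Distances: |15-15|=0, |1-15|=14, |18-15|=3, |5-15|=10, |14-15|=1, |20-15|=5, |7-15|=8, |9-15|=6, |11-15|=4, |6-15|=9, |16-15|=1. 7 nearest: (15,A), (14,B), (16,B), (18,B), (11,A), (20,A), (9,A). Counts: {'A': 4, 'B': 3}. Majority class: A.

A


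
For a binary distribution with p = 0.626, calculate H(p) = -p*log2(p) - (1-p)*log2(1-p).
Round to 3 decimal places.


H = -0.626*log2(0.626) - 0.374*log2(0.374) = 0.954.

0.954


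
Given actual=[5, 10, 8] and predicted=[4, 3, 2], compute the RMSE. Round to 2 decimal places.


MSE = 28.6667. RMSE = sqrt(28.6667) = 5.35.

5.35


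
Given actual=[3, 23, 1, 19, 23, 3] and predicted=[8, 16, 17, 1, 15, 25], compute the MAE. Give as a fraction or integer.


MAE = (1/6) * (|3-8|=5 + |23-16|=7 + |1-17|=16 + |19-1|=18 + |23-15|=8 + |3-25|=22). Sum = 76. MAE = 38/3.

38/3


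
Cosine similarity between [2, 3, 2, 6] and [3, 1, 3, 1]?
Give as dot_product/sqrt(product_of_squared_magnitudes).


dot = 21. |a|^2 = 53, |b|^2 = 20. cos = 21/sqrt(1060).

21/sqrt(1060)


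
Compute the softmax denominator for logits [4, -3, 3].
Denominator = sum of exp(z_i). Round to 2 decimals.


Denom = e^4=54.5982 + e^-3=0.0498 + e^3=20.0855. Sum = 74.7335, which rounds to 74.73.

74.73


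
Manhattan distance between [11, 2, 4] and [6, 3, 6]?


d = sum of absolute differences: |11-6|=5 + |2-3|=1 + |4-6|=2 = 8.

8


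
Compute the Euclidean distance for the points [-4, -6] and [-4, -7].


d = sqrt(sum of squared differences). (-4--4)^2=0, (-6--7)^2=1. Sum = 1.

1


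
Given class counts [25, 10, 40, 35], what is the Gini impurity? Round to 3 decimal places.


Total = 110. Proportions: 25/110, 10/110, 40/110, 35/110. sum(p_i^2) = 0.2934. Gini = 1 - 0.2934 = 0.7066, which rounds to 0.707.

0.707


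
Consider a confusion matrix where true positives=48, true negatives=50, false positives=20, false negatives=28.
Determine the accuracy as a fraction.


Accuracy = (TP + TN) / (TP + TN + FP + FN) = (48 + 50) / 146 = 49/73.

49/73


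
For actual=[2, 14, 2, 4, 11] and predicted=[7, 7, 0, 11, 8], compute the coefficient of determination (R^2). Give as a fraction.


Mean(y) = 33/5. SS_res = 136. SS_tot = 616/5. R^2 = 1 - 136/(616/5) = -8/77.

-8/77


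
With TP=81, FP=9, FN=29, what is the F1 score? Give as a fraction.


Precision = 81/90 = 9/10. Recall = 81/110 = 81/110. F1 = 2*P*R/(P+R) = 81/100.

81/100


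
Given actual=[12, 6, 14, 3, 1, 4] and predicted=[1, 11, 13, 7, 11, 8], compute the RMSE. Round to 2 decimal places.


MSE = 46.5000. RMSE = sqrt(46.5000) = 6.82.

6.82


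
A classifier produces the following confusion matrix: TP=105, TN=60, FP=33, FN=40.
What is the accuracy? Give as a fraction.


Accuracy = (TP + TN) / (TP + TN + FP + FN) = (105 + 60) / 238 = 165/238.

165/238


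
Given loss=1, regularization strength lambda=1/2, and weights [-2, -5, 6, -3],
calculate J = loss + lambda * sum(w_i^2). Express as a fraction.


L2 sq norm = sum(w^2) = 74. J = 1 + 1/2 * 74 = 38.

38


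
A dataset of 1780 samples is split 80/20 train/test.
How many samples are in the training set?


Test set = 1780 * 20% = 356. Training set = 1780 - 356 = 1424.

1424


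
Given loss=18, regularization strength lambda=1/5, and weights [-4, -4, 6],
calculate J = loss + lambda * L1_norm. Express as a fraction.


L1 norm = sum(|w|) = 14. J = 18 + 1/5 * 14 = 104/5.

104/5


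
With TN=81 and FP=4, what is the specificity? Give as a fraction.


Specificity = TN / (TN + FP) = 81 / 85 = 81/85.

81/85


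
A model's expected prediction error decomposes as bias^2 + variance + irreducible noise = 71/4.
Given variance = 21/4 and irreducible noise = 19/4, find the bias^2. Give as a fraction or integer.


Total error = bias^2 + variance + irreducible noise. So bias^2 = 71/4 - 21/4 - 19/4 = 31/4.

31/4


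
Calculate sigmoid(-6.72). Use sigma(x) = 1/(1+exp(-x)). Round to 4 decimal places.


sigma(-6.72) = 1/(1+e^(6.72)) = 1/(1+828.817511) = 1/829.817511 = 0.0012.

0.0012


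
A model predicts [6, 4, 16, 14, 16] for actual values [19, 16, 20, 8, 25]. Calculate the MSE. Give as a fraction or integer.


MSE = (1/5) * ((19-6)^2=169 + (16-4)^2=144 + (20-16)^2=16 + (8-14)^2=36 + (25-16)^2=81). Sum = 446. MSE = 446/5.

446/5


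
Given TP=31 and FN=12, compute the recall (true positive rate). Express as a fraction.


Recall = TP / (TP + FN) = 31 / 43 = 31/43.

31/43


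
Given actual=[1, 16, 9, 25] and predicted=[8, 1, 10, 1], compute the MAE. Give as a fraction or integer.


MAE = (1/4) * (|1-8|=7 + |16-1|=15 + |9-10|=1 + |25-1|=24). Sum = 47. MAE = 47/4.

47/4


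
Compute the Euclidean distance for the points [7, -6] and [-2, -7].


d = sqrt(sum of squared differences). (7--2)^2=81, (-6--7)^2=1. Sum = 82.

sqrt(82)


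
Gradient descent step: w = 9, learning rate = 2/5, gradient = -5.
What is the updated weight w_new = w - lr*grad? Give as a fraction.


w_new = 9 - 2/5 * -5 = 9 - -2 = 11.

11


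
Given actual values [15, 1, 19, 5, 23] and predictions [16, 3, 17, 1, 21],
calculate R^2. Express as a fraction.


Mean(y) = 63/5. SS_res = 29. SS_tot = 1736/5. R^2 = 1 - 29/(1736/5) = 1591/1736.

1591/1736


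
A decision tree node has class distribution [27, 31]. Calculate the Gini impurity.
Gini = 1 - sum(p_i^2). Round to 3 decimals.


Total = 58. Proportions: 27/58, 31/58. sum(p_i^2) = 0.5024. Gini = 1 - 0.5024 = 0.4976, which rounds to 0.498.

0.498


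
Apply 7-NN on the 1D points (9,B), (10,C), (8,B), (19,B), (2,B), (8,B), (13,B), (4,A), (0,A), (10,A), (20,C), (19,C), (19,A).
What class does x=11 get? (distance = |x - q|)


Distances: |9-11|=2, |10-11|=1, |8-11|=3, |19-11|=8, |2-11|=9, |8-11|=3, |13-11|=2, |4-11|=7, |0-11|=11, |10-11|=1, |20-11|=9, |19-11|=8, |19-11|=8. 7 nearest: (10,A), (10,C), (9,B), (13,B), (8,B), (8,B), (4,A). Counts: {'A': 2, 'C': 1, 'B': 4}. Majority class: B.

B


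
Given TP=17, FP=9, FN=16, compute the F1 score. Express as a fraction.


Precision = 17/26 = 17/26. Recall = 17/33 = 17/33. F1 = 2*P*R/(P+R) = 34/59.

34/59


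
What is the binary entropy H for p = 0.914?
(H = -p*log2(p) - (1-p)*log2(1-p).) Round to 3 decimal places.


H = -0.914*log2(0.914) - 0.086*log2(0.086) = 0.423.

0.423


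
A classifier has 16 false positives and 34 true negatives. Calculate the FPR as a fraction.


FPR = FP / (FP + TN) = 16 / 50 = 8/25.

8/25


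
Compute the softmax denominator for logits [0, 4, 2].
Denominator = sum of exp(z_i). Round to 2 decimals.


Denom = e^0=1.0000 + e^4=54.5982 + e^2=7.3891. Sum = 62.9873, which rounds to 62.99.

62.99


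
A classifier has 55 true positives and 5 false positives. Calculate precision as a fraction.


Precision = TP / (TP + FP) = 55 / 60 = 11/12.

11/12


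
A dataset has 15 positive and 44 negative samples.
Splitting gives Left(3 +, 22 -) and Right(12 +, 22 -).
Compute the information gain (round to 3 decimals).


H(parent) = 0.8179. H(left) = 0.5294, H(right) = 0.9367. Weighted = (25/59)*0.5294 + (34/59)*0.9367 = 0.7641. IG = 0.8179 - 0.7641 = 0.0538, which rounds to 0.054.

0.054


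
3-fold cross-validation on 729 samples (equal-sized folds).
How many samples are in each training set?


Each validation fold has 729/3 = 243 samples. Training set = 729 - 243 = 486.

486


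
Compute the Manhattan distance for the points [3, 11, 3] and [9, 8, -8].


d = sum of absolute differences: |3-9|=6 + |11-8|=3 + |3--8|=11 = 20.

20


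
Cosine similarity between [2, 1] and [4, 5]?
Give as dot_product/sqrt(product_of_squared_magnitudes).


dot = 13. |a|^2 = 5, |b|^2 = 41. cos = 13/sqrt(205).

13/sqrt(205)


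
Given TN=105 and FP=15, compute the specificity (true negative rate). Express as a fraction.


Specificity = TN / (TN + FP) = 105 / 120 = 7/8.

7/8


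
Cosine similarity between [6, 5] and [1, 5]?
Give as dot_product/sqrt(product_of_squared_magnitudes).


dot = 31. |a|^2 = 61, |b|^2 = 26. cos = 31/sqrt(1586).

31/sqrt(1586)


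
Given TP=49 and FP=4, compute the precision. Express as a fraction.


Precision = TP / (TP + FP) = 49 / 53 = 49/53.

49/53


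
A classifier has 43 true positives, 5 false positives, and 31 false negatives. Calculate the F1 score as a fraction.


Precision = 43/48 = 43/48. Recall = 43/74 = 43/74. F1 = 2*P*R/(P+R) = 43/61.

43/61


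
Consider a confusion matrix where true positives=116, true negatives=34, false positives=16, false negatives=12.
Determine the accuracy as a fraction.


Accuracy = (TP + TN) / (TP + TN + FP + FN) = (116 + 34) / 178 = 75/89.

75/89


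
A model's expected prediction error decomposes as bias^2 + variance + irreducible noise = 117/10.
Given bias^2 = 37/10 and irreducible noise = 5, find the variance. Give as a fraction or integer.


Total error = bias^2 + variance + irreducible noise. So variance = 117/10 - 37/10 - 5 = 3.

3


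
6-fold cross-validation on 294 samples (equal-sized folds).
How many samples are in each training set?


Each validation fold has 294/6 = 49 samples. Training set = 294 - 49 = 245.

245


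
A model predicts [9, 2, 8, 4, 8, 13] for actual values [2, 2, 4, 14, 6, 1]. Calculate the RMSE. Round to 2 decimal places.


MSE = 52.1667. RMSE = sqrt(52.1667) = 7.22.

7.22


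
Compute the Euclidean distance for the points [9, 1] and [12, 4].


d = sqrt(sum of squared differences). (9-12)^2=9, (1-4)^2=9. Sum = 18.

sqrt(18)


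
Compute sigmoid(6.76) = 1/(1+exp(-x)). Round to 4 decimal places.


sigma(6.76) = 1/(1+e^(-6.76)) = 1/(1+0.001159) = 1/1.001159 = 0.9988.

0.9988


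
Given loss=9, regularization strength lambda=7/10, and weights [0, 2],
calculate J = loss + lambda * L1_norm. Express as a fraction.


L1 norm = sum(|w|) = 2. J = 9 + 7/10 * 2 = 52/5.

52/5


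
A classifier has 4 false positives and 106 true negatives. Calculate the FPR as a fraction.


FPR = FP / (FP + TN) = 4 / 110 = 2/55.

2/55


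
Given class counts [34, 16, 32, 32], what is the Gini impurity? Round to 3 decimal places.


Total = 114. Proportions: 34/114, 16/114, 32/114, 32/114. sum(p_i^2) = 0.2662. Gini = 1 - 0.2662 = 0.7338, which rounds to 0.734.

0.734


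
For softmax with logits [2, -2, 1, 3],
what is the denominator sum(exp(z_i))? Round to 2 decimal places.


Denom = e^2=7.3891 + e^-2=0.1353 + e^1=2.7183 + e^3=20.0855. Sum = 30.3282, which rounds to 30.33.

30.33


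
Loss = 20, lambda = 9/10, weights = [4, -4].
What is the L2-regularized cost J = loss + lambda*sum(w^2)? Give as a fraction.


L2 sq norm = sum(w^2) = 32. J = 20 + 9/10 * 32 = 244/5.

244/5


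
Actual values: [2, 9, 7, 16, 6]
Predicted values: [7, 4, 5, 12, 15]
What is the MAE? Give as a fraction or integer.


MAE = (1/5) * (|2-7|=5 + |9-4|=5 + |7-5|=2 + |16-12|=4 + |6-15|=9). Sum = 25. MAE = 5.

5


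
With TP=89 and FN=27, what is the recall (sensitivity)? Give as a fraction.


Recall = TP / (TP + FN) = 89 / 116 = 89/116.

89/116


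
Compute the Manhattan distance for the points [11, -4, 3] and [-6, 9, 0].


d = sum of absolute differences: |11--6|=17 + |-4-9|=13 + |3-0|=3 = 33.

33


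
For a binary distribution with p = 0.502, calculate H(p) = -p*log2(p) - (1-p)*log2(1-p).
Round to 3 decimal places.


H = -0.502*log2(0.502) - 0.498*log2(0.498) = 1.000.

1.000


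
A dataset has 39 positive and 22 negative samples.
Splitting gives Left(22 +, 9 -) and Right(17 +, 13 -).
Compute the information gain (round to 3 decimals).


H(parent) = 0.9432. H(left) = 0.8691, H(right) = 0.9871. Weighted = (31/61)*0.8691 + (30/61)*0.9871 = 0.9271. IG = 0.9432 - 0.9271 = 0.0161, which rounds to 0.016.

0.016


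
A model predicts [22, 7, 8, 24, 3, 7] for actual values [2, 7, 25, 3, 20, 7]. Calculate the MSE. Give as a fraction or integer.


MSE = (1/6) * ((2-22)^2=400 + (7-7)^2=0 + (25-8)^2=289 + (3-24)^2=441 + (20-3)^2=289 + (7-7)^2=0). Sum = 1419. MSE = 473/2.

473/2


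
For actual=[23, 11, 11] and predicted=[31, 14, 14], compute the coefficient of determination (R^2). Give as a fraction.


Mean(y) = 15. SS_res = 82. SS_tot = 96. R^2 = 1 - 82/(96) = 7/48.

7/48


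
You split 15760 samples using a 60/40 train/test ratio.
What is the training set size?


Test set = 15760 * 40% = 6304. Training set = 15760 - 6304 = 9456.

9456


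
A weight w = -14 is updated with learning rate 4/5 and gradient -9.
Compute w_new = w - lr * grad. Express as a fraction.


w_new = -14 - 4/5 * -9 = -14 - -36/5 = -34/5.

-34/5


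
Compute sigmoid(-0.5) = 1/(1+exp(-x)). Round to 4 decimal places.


sigma(-0.5) = 1/(1+e^(0.5)) = 1/(1+1.648721) = 1/2.648721 = 0.3775.

0.3775


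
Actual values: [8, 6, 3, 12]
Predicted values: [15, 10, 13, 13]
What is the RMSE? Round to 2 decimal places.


MSE = 41.5000. RMSE = sqrt(41.5000) = 6.44.

6.44


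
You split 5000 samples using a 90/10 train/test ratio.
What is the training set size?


Test set = 5000 * 10% = 500. Training set = 5000 - 500 = 4500.

4500


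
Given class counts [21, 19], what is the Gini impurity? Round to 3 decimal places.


Total = 40. Proportions: 21/40, 19/40. sum(p_i^2) = 0.5012. Gini = 1 - 0.5012 = 0.4988, which rounds to 0.499.

0.499


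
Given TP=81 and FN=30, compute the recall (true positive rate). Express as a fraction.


Recall = TP / (TP + FN) = 81 / 111 = 27/37.

27/37


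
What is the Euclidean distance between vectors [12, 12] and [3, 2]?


d = sqrt(sum of squared differences). (12-3)^2=81, (12-2)^2=100. Sum = 181.

sqrt(181)


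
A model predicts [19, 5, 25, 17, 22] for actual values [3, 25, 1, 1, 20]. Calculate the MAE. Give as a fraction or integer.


MAE = (1/5) * (|3-19|=16 + |25-5|=20 + |1-25|=24 + |1-17|=16 + |20-22|=2). Sum = 78. MAE = 78/5.

78/5


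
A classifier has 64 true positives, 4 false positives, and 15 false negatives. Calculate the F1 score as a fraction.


Precision = 64/68 = 16/17. Recall = 64/79 = 64/79. F1 = 2*P*R/(P+R) = 128/147.

128/147


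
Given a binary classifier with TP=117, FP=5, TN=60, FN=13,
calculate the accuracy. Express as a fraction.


Accuracy = (TP + TN) / (TP + TN + FP + FN) = (117 + 60) / 195 = 59/65.

59/65


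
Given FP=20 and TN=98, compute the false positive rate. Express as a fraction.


FPR = FP / (FP + TN) = 20 / 118 = 10/59.

10/59


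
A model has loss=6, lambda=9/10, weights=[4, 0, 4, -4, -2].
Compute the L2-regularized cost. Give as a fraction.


L2 sq norm = sum(w^2) = 52. J = 6 + 9/10 * 52 = 264/5.

264/5


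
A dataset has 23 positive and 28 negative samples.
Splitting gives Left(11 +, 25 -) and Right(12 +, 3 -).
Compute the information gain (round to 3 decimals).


H(parent) = 0.9931. H(left) = 0.8880, H(right) = 0.7219. Weighted = (36/51)*0.8880 + (15/51)*0.7219 = 0.8391. IG = 0.9931 - 0.8391 = 0.1540, which rounds to 0.154.

0.154


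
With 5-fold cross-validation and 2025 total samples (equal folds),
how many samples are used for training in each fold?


Each validation fold has 2025/5 = 405 samples. Training set = 2025 - 405 = 1620.

1620


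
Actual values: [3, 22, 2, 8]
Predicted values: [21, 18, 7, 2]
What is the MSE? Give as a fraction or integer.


MSE = (1/4) * ((3-21)^2=324 + (22-18)^2=16 + (2-7)^2=25 + (8-2)^2=36). Sum = 401. MSE = 401/4.

401/4


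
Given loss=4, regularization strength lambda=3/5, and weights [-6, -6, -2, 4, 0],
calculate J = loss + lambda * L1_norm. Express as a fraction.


L1 norm = sum(|w|) = 18. J = 4 + 3/5 * 18 = 74/5.

74/5


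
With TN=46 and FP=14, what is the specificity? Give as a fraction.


Specificity = TN / (TN + FP) = 46 / 60 = 23/30.

23/30


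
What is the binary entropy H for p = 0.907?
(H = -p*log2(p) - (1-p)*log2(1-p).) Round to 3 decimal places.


H = -0.907*log2(0.907) - 0.093*log2(0.093) = 0.446.

0.446


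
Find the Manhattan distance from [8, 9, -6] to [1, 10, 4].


d = sum of absolute differences: |8-1|=7 + |9-10|=1 + |-6-4|=10 = 18.

18


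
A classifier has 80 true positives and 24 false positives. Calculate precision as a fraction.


Precision = TP / (TP + FP) = 80 / 104 = 10/13.

10/13


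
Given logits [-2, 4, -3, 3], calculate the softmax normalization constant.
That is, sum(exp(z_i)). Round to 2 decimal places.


Denom = e^-2=0.1353 + e^4=54.5982 + e^-3=0.0498 + e^3=20.0855. Sum = 74.8688, which rounds to 74.87.

74.87


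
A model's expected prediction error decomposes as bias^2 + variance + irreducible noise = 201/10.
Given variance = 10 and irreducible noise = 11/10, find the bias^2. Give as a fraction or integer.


Total error = bias^2 + variance + irreducible noise. So bias^2 = 201/10 - 10 - 11/10 = 9.

9


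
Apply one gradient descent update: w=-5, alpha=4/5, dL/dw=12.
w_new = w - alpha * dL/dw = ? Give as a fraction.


w_new = -5 - 4/5 * 12 = -5 - 48/5 = -73/5.

-73/5


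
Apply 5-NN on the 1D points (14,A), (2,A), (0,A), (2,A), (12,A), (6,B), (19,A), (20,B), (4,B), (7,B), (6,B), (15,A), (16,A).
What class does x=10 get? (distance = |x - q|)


Distances: |14-10|=4, |2-10|=8, |0-10|=10, |2-10|=8, |12-10|=2, |6-10|=4, |19-10|=9, |20-10|=10, |4-10|=6, |7-10|=3, |6-10|=4, |15-10|=5, |16-10|=6. 5 nearest: (12,A), (7,B), (14,A), (6,B), (6,B). Counts: {'A': 2, 'B': 3}. Majority class: B.

B


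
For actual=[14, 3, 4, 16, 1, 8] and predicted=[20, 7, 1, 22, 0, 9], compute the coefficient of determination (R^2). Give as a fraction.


Mean(y) = 23/3. SS_res = 99. SS_tot = 568/3. R^2 = 1 - 99/(568/3) = 271/568.

271/568


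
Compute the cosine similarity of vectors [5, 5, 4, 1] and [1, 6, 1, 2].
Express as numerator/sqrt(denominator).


dot = 41. |a|^2 = 67, |b|^2 = 42. cos = 41/sqrt(2814).

41/sqrt(2814)


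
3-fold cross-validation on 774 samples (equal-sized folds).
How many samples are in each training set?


Each validation fold has 774/3 = 258 samples. Training set = 774 - 258 = 516.

516


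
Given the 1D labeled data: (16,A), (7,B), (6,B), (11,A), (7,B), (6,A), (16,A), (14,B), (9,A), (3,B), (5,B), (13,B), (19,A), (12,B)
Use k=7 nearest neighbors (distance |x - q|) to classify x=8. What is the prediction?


Distances: |16-8|=8, |7-8|=1, |6-8|=2, |11-8|=3, |7-8|=1, |6-8|=2, |16-8|=8, |14-8|=6, |9-8|=1, |3-8|=5, |5-8|=3, |13-8|=5, |19-8|=11, |12-8|=4. 7 nearest: (9,A), (7,B), (7,B), (6,A), (6,B), (11,A), (5,B). Counts: {'A': 3, 'B': 4}. Majority class: B.

B


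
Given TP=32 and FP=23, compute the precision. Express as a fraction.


Precision = TP / (TP + FP) = 32 / 55 = 32/55.

32/55


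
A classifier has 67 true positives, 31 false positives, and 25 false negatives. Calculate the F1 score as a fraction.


Precision = 67/98 = 67/98. Recall = 67/92 = 67/92. F1 = 2*P*R/(P+R) = 67/95.

67/95


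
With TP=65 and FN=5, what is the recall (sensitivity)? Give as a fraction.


Recall = TP / (TP + FN) = 65 / 70 = 13/14.

13/14


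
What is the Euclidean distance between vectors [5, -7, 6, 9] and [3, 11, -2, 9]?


d = sqrt(sum of squared differences). (5-3)^2=4, (-7-11)^2=324, (6--2)^2=64, (9-9)^2=0. Sum = 392.

sqrt(392)


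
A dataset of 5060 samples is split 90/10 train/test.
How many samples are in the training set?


Test set = 5060 * 10% = 506. Training set = 5060 - 506 = 4554.

4554


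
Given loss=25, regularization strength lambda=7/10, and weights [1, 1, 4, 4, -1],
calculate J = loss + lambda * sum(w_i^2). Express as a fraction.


L2 sq norm = sum(w^2) = 35. J = 25 + 7/10 * 35 = 99/2.

99/2


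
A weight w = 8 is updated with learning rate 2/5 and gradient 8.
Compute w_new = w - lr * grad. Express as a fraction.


w_new = 8 - 2/5 * 8 = 8 - 16/5 = 24/5.

24/5


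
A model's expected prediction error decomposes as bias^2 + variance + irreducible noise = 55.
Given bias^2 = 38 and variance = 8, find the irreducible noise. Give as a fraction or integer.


Total error = bias^2 + variance + irreducible noise. So irreducible noise = 55 - 38 - 8 = 9.

9


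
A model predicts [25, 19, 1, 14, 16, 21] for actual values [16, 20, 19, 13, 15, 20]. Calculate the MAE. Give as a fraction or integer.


MAE = (1/6) * (|16-25|=9 + |20-19|=1 + |19-1|=18 + |13-14|=1 + |15-16|=1 + |20-21|=1). Sum = 31. MAE = 31/6.

31/6


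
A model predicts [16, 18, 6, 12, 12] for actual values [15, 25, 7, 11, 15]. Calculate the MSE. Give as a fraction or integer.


MSE = (1/5) * ((15-16)^2=1 + (25-18)^2=49 + (7-6)^2=1 + (11-12)^2=1 + (15-12)^2=9). Sum = 61. MSE = 61/5.

61/5


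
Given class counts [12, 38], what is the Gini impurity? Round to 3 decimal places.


Total = 50. Proportions: 12/50, 38/50. sum(p_i^2) = 0.6352. Gini = 1 - 0.6352 = 0.3648, which rounds to 0.365.

0.365


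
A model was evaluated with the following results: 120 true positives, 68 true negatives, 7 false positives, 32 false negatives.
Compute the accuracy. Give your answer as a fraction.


Accuracy = (TP + TN) / (TP + TN + FP + FN) = (120 + 68) / 227 = 188/227.

188/227


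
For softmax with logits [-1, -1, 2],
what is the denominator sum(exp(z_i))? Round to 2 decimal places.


Denom = e^-1=0.3679 + e^-1=0.3679 + e^2=7.3891. Sum = 8.1249, which rounds to 8.12.

8.12


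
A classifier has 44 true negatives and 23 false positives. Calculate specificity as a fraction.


Specificity = TN / (TN + FP) = 44 / 67 = 44/67.

44/67


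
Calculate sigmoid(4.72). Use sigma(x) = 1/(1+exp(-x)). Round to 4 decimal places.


sigma(4.72) = 1/(1+e^(-4.72)) = 1/(1+0.008915) = 1/1.008915 = 0.9912.

0.9912


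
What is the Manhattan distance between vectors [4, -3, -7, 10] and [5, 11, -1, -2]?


d = sum of absolute differences: |4-5|=1 + |-3-11|=14 + |-7--1|=6 + |10--2|=12 = 33.

33


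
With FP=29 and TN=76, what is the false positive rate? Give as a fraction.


FPR = FP / (FP + TN) = 29 / 105 = 29/105.

29/105


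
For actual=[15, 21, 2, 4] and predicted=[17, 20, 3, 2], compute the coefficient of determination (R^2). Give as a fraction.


Mean(y) = 21/2. SS_res = 10. SS_tot = 245. R^2 = 1 - 10/(245) = 47/49.

47/49


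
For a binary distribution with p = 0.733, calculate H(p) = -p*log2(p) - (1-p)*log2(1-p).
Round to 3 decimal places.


H = -0.733*log2(0.733) - 0.267*log2(0.267) = 0.837.

0.837


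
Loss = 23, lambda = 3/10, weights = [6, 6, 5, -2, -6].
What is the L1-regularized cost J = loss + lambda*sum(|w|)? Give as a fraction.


L1 norm = sum(|w|) = 25. J = 23 + 3/10 * 25 = 61/2.

61/2


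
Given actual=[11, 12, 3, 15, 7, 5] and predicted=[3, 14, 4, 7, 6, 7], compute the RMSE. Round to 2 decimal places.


MSE = 23.0000. RMSE = sqrt(23.0000) = 4.80.

4.80


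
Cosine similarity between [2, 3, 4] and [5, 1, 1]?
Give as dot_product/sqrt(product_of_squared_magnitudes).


dot = 17. |a|^2 = 29, |b|^2 = 27. cos = 17/sqrt(783).

17/sqrt(783)


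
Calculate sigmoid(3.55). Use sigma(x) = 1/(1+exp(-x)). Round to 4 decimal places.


sigma(3.55) = 1/(1+e^(-3.55)) = 1/(1+0.028725) = 1/1.028725 = 0.9721.

0.9721


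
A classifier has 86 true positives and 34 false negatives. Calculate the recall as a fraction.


Recall = TP / (TP + FN) = 86 / 120 = 43/60.

43/60


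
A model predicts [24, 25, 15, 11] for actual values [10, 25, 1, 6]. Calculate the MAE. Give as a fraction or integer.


MAE = (1/4) * (|10-24|=14 + |25-25|=0 + |1-15|=14 + |6-11|=5). Sum = 33. MAE = 33/4.

33/4


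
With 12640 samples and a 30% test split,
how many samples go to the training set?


Test set = 12640 * 30% = 3792. Training set = 12640 - 3792 = 8848.

8848


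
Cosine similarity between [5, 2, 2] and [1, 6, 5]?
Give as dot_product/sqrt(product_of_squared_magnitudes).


dot = 27. |a|^2 = 33, |b|^2 = 62. cos = 27/sqrt(2046).

27/sqrt(2046)


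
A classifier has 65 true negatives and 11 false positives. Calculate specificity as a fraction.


Specificity = TN / (TN + FP) = 65 / 76 = 65/76.

65/76


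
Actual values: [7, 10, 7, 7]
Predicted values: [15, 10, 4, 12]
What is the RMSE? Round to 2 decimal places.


MSE = 24.5000. RMSE = sqrt(24.5000) = 4.95.

4.95


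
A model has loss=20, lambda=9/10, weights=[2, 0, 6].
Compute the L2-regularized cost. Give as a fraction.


L2 sq norm = sum(w^2) = 40. J = 20 + 9/10 * 40 = 56.

56


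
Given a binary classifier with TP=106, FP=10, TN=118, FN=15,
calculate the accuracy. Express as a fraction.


Accuracy = (TP + TN) / (TP + TN + FP + FN) = (106 + 118) / 249 = 224/249.

224/249


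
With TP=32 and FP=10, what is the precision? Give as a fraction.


Precision = TP / (TP + FP) = 32 / 42 = 16/21.

16/21


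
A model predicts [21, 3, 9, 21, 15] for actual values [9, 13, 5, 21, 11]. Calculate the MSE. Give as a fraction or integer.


MSE = (1/5) * ((9-21)^2=144 + (13-3)^2=100 + (5-9)^2=16 + (21-21)^2=0 + (11-15)^2=16). Sum = 276. MSE = 276/5.

276/5


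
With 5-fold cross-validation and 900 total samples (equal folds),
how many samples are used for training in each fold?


Each validation fold has 900/5 = 180 samples. Training set = 900 - 180 = 720.

720


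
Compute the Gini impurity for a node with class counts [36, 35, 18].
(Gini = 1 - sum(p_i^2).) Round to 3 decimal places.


Total = 89. Proportions: 36/89, 35/89, 18/89. sum(p_i^2) = 0.3592. Gini = 1 - 0.3592 = 0.6408, which rounds to 0.641.

0.641


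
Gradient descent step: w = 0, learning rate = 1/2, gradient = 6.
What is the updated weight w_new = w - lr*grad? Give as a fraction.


w_new = 0 - 1/2 * 6 = 0 - 3 = -3.

-3


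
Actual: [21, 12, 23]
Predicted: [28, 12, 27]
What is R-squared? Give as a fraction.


Mean(y) = 56/3. SS_res = 65. SS_tot = 206/3. R^2 = 1 - 65/(206/3) = 11/206.

11/206


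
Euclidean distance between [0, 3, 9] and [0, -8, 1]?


d = sqrt(sum of squared differences). (0-0)^2=0, (3--8)^2=121, (9-1)^2=64. Sum = 185.

sqrt(185)


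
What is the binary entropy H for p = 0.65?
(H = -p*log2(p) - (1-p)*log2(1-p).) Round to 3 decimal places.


H = -0.65*log2(0.65) - 0.35*log2(0.35) = 0.934.

0.934


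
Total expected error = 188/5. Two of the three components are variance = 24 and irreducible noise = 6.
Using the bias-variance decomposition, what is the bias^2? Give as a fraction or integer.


Total error = bias^2 + variance + irreducible noise. So bias^2 = 188/5 - 24 - 6 = 38/5.

38/5


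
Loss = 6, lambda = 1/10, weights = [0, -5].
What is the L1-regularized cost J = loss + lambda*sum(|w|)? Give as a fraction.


L1 norm = sum(|w|) = 5. J = 6 + 1/10 * 5 = 13/2.

13/2


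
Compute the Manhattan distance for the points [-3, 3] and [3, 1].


d = sum of absolute differences: |-3-3|=6 + |3-1|=2 = 8.

8


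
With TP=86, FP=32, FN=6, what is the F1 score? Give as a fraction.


Precision = 86/118 = 43/59. Recall = 86/92 = 43/46. F1 = 2*P*R/(P+R) = 86/105.

86/105


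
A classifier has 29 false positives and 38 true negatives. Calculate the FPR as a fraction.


FPR = FP / (FP + TN) = 29 / 67 = 29/67.

29/67


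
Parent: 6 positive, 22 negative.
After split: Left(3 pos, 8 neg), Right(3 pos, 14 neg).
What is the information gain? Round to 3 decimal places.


H(parent) = 0.7496. H(left) = 0.8454, H(right) = 0.6723. Weighted = (11/28)*0.8454 + (17/28)*0.6723 = 0.7403. IG = 0.7496 - 0.7403 = 0.0093, which rounds to 0.009.

0.009


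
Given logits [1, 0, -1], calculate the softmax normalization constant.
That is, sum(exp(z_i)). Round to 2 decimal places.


Denom = e^1=2.7183 + e^0=1.0000 + e^-1=0.3679. Sum = 4.0862, which rounds to 4.09.

4.09


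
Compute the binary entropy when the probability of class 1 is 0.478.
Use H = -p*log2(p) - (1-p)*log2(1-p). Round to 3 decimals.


H = -0.478*log2(0.478) - 0.522*log2(0.522) = 0.999.

0.999


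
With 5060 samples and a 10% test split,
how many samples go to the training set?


Test set = 5060 * 10% = 506. Training set = 5060 - 506 = 4554.

4554


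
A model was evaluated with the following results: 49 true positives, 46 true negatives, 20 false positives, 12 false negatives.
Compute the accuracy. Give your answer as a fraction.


Accuracy = (TP + TN) / (TP + TN + FP + FN) = (49 + 46) / 127 = 95/127.

95/127


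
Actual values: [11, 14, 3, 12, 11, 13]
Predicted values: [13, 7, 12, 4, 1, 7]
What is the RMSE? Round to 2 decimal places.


MSE = 55.6667. RMSE = sqrt(55.6667) = 7.46.

7.46


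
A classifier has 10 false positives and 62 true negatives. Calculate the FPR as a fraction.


FPR = FP / (FP + TN) = 10 / 72 = 5/36.

5/36


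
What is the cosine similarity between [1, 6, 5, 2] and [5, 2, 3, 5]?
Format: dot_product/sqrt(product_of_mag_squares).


dot = 42. |a|^2 = 66, |b|^2 = 63. cos = 42/sqrt(4158).

42/sqrt(4158)


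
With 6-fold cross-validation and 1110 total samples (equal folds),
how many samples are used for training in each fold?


Each validation fold has 1110/6 = 185 samples. Training set = 1110 - 185 = 925.

925


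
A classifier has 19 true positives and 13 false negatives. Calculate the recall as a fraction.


Recall = TP / (TP + FN) = 19 / 32 = 19/32.

19/32


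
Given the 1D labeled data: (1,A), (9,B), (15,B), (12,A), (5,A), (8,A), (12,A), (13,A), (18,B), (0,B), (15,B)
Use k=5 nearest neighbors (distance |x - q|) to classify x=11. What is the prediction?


Distances: |1-11|=10, |9-11|=2, |15-11|=4, |12-11|=1, |5-11|=6, |8-11|=3, |12-11|=1, |13-11|=2, |18-11|=7, |0-11|=11, |15-11|=4. 5 nearest: (12,A), (12,A), (13,A), (9,B), (8,A). Counts: {'A': 4, 'B': 1}. Majority class: A.

A


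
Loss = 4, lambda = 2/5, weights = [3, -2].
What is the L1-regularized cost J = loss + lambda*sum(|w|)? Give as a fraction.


L1 norm = sum(|w|) = 5. J = 4 + 2/5 * 5 = 6.

6


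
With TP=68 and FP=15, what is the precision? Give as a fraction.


Precision = TP / (TP + FP) = 68 / 83 = 68/83.

68/83


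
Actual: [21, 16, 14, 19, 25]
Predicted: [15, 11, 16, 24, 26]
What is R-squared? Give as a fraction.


Mean(y) = 19. SS_res = 91. SS_tot = 74. R^2 = 1 - 91/(74) = -17/74.

-17/74


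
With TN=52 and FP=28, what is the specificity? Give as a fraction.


Specificity = TN / (TN + FP) = 52 / 80 = 13/20.

13/20


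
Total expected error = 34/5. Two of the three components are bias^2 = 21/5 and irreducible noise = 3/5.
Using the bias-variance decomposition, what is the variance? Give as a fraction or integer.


Total error = bias^2 + variance + irreducible noise. So variance = 34/5 - 21/5 - 3/5 = 2.

2


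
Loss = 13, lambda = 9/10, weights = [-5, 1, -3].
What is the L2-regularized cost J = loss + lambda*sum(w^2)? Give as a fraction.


L2 sq norm = sum(w^2) = 35. J = 13 + 9/10 * 35 = 89/2.

89/2


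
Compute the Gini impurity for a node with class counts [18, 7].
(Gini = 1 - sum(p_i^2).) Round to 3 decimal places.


Total = 25. Proportions: 18/25, 7/25. sum(p_i^2) = 0.5968. Gini = 1 - 0.5968 = 0.4032, which rounds to 0.403.

0.403


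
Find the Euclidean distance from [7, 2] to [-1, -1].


d = sqrt(sum of squared differences). (7--1)^2=64, (2--1)^2=9. Sum = 73.

sqrt(73)


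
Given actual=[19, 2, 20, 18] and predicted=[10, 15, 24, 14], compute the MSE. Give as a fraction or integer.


MSE = (1/4) * ((19-10)^2=81 + (2-15)^2=169 + (20-24)^2=16 + (18-14)^2=16). Sum = 282. MSE = 141/2.

141/2


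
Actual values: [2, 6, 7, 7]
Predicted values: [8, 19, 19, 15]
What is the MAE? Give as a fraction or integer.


MAE = (1/4) * (|2-8|=6 + |6-19|=13 + |7-19|=12 + |7-15|=8). Sum = 39. MAE = 39/4.

39/4


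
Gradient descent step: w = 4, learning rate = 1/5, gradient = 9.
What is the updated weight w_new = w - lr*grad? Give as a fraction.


w_new = 4 - 1/5 * 9 = 4 - 9/5 = 11/5.

11/5


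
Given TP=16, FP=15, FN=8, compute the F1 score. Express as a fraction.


Precision = 16/31 = 16/31. Recall = 16/24 = 2/3. F1 = 2*P*R/(P+R) = 32/55.

32/55


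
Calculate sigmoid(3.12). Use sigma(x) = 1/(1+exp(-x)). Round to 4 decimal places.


sigma(3.12) = 1/(1+e^(-3.12)) = 1/(1+0.044157) = 1/1.044157 = 0.9577.

0.9577


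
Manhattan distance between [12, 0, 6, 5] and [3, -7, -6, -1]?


d = sum of absolute differences: |12-3|=9 + |0--7|=7 + |6--6|=12 + |5--1|=6 = 34.

34


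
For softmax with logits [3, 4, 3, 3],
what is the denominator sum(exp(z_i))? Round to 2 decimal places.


Denom = e^3=20.0855 + e^4=54.5982 + e^3=20.0855 + e^3=20.0855. Sum = 114.8547, which rounds to 114.85.

114.85


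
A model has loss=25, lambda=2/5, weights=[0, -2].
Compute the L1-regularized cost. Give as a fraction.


L1 norm = sum(|w|) = 2. J = 25 + 2/5 * 2 = 129/5.

129/5


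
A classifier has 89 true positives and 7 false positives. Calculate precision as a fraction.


Precision = TP / (TP + FP) = 89 / 96 = 89/96.

89/96


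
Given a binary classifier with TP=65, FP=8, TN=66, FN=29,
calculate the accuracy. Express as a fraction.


Accuracy = (TP + TN) / (TP + TN + FP + FN) = (65 + 66) / 168 = 131/168.

131/168


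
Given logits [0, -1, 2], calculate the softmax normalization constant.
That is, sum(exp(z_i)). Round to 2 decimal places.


Denom = e^0=1.0000 + e^-1=0.3679 + e^2=7.3891. Sum = 8.7570, which rounds to 8.76.

8.76


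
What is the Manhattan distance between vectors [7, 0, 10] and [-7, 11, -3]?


d = sum of absolute differences: |7--7|=14 + |0-11|=11 + |10--3|=13 = 38.

38


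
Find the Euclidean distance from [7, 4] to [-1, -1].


d = sqrt(sum of squared differences). (7--1)^2=64, (4--1)^2=25. Sum = 89.

sqrt(89)


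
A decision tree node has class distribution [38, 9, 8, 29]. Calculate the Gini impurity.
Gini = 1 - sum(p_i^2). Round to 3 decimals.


Total = 84. Proportions: 38/84, 9/84, 8/84, 29/84. sum(p_i^2) = 0.3444. Gini = 1 - 0.3444 = 0.6556, which rounds to 0.656.

0.656


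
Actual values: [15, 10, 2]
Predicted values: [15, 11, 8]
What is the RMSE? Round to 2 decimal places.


MSE = 12.3333. RMSE = sqrt(12.3333) = 3.51.

3.51


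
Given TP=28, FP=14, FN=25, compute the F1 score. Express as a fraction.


Precision = 28/42 = 2/3. Recall = 28/53 = 28/53. F1 = 2*P*R/(P+R) = 56/95.

56/95


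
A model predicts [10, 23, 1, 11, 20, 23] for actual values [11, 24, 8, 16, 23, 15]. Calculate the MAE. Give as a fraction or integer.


MAE = (1/6) * (|11-10|=1 + |24-23|=1 + |8-1|=7 + |16-11|=5 + |23-20|=3 + |15-23|=8). Sum = 25. MAE = 25/6.

25/6


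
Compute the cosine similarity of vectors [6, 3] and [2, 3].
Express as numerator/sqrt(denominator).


dot = 21. |a|^2 = 45, |b|^2 = 13. cos = 21/sqrt(585).

21/sqrt(585)


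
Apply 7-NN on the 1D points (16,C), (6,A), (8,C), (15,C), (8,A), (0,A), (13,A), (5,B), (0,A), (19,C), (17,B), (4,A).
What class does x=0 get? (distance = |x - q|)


Distances: |16-0|=16, |6-0|=6, |8-0|=8, |15-0|=15, |8-0|=8, |0-0|=0, |13-0|=13, |5-0|=5, |0-0|=0, |19-0|=19, |17-0|=17, |4-0|=4. 7 nearest: (0,A), (0,A), (4,A), (5,B), (6,A), (8,A), (8,C). Counts: {'A': 5, 'B': 1, 'C': 1}. Majority class: A.

A


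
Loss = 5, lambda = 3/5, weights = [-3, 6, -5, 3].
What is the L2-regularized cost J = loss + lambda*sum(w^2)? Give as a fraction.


L2 sq norm = sum(w^2) = 79. J = 5 + 3/5 * 79 = 262/5.

262/5


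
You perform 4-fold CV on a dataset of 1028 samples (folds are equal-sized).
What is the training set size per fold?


Each validation fold has 1028/4 = 257 samples. Training set = 1028 - 257 = 771.

771


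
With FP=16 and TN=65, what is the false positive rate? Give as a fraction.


FPR = FP / (FP + TN) = 16 / 81 = 16/81.

16/81


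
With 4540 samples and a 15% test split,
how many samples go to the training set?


Test set = 4540 * 15% = 681. Training set = 4540 - 681 = 3859.

3859


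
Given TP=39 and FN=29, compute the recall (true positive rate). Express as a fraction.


Recall = TP / (TP + FN) = 39 / 68 = 39/68.

39/68


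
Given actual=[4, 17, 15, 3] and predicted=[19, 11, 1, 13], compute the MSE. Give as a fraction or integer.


MSE = (1/4) * ((4-19)^2=225 + (17-11)^2=36 + (15-1)^2=196 + (3-13)^2=100). Sum = 557. MSE = 557/4.

557/4


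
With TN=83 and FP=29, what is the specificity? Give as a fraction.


Specificity = TN / (TN + FP) = 83 / 112 = 83/112.

83/112


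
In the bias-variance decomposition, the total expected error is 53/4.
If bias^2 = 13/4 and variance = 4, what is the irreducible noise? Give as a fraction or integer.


Total error = bias^2 + variance + irreducible noise. So irreducible noise = 53/4 - 13/4 - 4 = 6.

6
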